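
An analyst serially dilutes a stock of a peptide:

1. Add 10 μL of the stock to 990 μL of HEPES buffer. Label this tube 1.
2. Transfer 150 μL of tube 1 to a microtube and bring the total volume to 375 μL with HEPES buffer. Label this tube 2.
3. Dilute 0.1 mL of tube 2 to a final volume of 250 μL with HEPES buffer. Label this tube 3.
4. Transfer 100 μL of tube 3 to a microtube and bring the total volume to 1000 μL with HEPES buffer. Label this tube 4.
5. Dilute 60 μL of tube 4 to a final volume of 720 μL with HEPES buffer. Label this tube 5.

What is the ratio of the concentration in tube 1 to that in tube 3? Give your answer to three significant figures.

6.25

Step 1: 10 μL + 990 μL = 1000 μL total → factor 1000/10 = 100
Step 2: 150 μL brought to 375 μL → factor 375/150 = 2.5
Step 3: 0.1 mL brought to 250 μL → factor 0.25/0.1 = 2.5
Dilution factor to tube 1 = 100; to tube 3 = 625
[tube 1]/[tube 3] = (factor to tube 3)/(factor to tube 1) = 625/100 = 6.25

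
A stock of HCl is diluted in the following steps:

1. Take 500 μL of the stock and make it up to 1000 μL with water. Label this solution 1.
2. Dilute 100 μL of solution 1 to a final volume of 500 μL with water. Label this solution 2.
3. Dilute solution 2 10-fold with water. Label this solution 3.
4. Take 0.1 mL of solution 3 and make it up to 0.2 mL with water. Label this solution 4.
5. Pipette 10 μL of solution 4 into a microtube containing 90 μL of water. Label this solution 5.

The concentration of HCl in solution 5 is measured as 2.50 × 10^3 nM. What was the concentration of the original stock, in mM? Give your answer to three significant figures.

5.00 mM

Step 1: 500 μL brought to 1000 μL → factor 1000/500 = 2
Step 2: 100 μL brought to 500 μL → factor 500/100 = 5
Step 3: 10-fold → factor 10
Step 4: 0.1 mL brought to 0.2 mL → factor 0.2/0.1 = 2
Step 5: 10 μL + 90 μL = 100 μL total → factor 100/10 = 10
Overall dilution factor = 2 × 5 × 10 × 2 × 10 = 2000
Stock = 2.50 × 10^3 nM × 2000 = 5.000 × 10^6 nM = 5.00 mM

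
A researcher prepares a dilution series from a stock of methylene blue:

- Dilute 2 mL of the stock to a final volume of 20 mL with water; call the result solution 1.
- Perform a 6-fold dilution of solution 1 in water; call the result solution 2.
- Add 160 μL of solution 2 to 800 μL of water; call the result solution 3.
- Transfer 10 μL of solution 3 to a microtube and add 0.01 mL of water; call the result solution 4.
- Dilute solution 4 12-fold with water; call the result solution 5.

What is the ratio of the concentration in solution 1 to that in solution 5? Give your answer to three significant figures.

Step 1: 2 mL brought to 20 mL → factor 20/2 = 10
Step 2: 6-fold → factor 6
Step 3: 160 μL + 800 μL = 960 μL total → factor 960/160 = 6
Step 4: 10 μL + 0.01 mL = 20 μL total → factor 20/10 = 2
Step 5: 12-fold → factor 12
Dilution factor to solution 1 = 10; to solution 5 = 8640
[solution 1]/[solution 5] = (factor to solution 5)/(factor to solution 1) = 8640/10 = 864

864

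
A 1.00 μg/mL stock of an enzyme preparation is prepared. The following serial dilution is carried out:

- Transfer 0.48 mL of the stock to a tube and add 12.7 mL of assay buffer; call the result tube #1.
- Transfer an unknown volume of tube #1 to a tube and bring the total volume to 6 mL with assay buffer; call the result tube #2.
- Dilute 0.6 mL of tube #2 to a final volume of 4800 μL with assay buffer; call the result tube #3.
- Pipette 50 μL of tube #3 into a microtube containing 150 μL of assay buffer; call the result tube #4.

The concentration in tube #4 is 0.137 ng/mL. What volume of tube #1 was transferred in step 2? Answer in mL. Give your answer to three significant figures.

Step 1: 0.48 mL + 12.7 mL = 13.18 mL total → factor 13.18/0.48 = 27.458
Step 2: v brought to 6 mL → factor = 6 mL/v
Step 3: 0.6 mL brought to 4800 μL → factor 4.8/0.6 = 8
Step 4: 50 μL + 150 μL = 200 μL total → factor 200/50 = 4
Product of known-step factors = 878.67
Overall factor = 1.00 μg/mL / (0.137 ng/mL) = 7299.3
Step-2 factor = 7299.3 / 878.67 = 8.3072
v = 6 mL / 8.3072 = 0.722 mL

0.722 mL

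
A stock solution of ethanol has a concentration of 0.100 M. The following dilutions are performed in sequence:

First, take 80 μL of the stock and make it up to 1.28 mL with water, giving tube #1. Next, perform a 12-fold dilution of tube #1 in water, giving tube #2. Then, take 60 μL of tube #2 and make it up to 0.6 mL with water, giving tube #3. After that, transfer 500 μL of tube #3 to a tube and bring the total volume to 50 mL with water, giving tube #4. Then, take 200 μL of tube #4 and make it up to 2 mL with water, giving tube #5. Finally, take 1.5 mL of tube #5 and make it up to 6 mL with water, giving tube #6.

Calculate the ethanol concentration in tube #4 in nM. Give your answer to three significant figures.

Step 1: 80 μL brought to 1.28 mL → factor 1280/80 = 16
Step 2: 12-fold → factor 12
Step 3: 60 μL brought to 0.6 mL → factor 600/60 = 10
Step 4: 500 μL brought to 50 mL → factor 50000/500 = 100
Dilution factor through tube #4 = 16 × 12 × 10 × 100 = 1.92 × 10^5
[tube #4] = 0.100 M / 1.92 × 10^5 = 5.208 × 10^-7 M = 521 nM

521 nM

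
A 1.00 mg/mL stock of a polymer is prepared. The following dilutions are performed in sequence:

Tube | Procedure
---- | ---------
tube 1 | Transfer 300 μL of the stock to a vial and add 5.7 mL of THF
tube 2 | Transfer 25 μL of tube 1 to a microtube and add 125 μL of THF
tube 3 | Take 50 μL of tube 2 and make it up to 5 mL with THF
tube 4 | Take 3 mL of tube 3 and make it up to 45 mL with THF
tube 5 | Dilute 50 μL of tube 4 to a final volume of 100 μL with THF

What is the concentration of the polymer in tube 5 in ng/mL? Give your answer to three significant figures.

Step 1: 300 μL + 5.7 mL = 6000 μL total → factor 6000/300 = 20
Step 2: 25 μL + 125 μL = 150 μL total → factor 150/25 = 6
Step 3: 50 μL brought to 5 mL → factor 5000/50 = 100
Step 4: 3 mL brought to 45 mL → factor 45/3 = 15
Step 5: 50 μL brought to 100 μL → factor 100/50 = 2
Overall dilution factor = 20 × 6 × 100 × 15 × 2 = 3.6 × 10^5
Final = 1.00 mg/mL / 3.6 × 10^5 = 2.778 × 10^-6 mg/mL = 2.78 ng/mL

2.78 ng/mL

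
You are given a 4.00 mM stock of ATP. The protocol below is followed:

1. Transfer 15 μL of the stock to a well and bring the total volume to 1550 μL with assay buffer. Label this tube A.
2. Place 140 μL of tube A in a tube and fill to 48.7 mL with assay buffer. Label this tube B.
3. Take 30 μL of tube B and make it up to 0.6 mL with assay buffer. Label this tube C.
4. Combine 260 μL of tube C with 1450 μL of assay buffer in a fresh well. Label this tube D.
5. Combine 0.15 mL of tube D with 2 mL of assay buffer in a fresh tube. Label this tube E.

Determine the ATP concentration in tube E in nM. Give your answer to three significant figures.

0.0590 nM

Step 1: 15 μL brought to 1550 μL → factor 1550/15 = 103.33
Step 2: 140 μL brought to 48.7 mL → factor 48700/140 = 347.86
Step 3: 30 μL brought to 0.6 mL → factor 600/30 = 20
Step 4: 260 μL + 1450 μL = 1710 μL total → factor 1710/260 = 6.5769
Step 5: 0.15 mL + 2 mL = 2.15 mL total → factor 2.15/0.15 = 14.333
Overall dilution factor = 103.33 × 347.86 × 20 × 6.5769 × 14.333 = 6.7771 × 10^7
Final = 4.00 mM / 6.7771 × 10^7 = 5.902 × 10^-8 mM = 0.0590 nM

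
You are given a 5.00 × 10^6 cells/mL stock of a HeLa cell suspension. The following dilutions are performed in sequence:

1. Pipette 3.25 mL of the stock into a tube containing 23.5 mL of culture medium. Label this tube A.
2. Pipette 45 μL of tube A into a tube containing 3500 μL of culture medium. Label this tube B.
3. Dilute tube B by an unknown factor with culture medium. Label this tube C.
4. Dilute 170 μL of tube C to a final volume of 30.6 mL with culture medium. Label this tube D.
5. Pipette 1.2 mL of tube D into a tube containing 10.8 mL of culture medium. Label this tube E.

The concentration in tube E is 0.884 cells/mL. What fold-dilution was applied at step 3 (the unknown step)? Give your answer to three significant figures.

Step 1: 3.25 mL + 23.5 mL = 26.75 mL total → factor 26.75/3.25 = 8.2308
Step 2: 45 μL + 3500 μL = 3545 μL total → factor 3545/45 = 78.778
Step 3: unknown factor x
Step 4: 170 μL brought to 30.6 mL → factor 30600/170 = 180
Step 5: 1.2 mL + 10.8 mL = 12 mL total → factor 12/1.2 = 10
Product of known-step factors = 1.1671 × 10^6
Overall factor = 5.00 × 10^6 cells/mL / (0.884 cells/mL) = 5.6561 × 10^6
x = 5.6561 × 10^6 / 1.1671 × 10^6 = 4.85

4.85-fold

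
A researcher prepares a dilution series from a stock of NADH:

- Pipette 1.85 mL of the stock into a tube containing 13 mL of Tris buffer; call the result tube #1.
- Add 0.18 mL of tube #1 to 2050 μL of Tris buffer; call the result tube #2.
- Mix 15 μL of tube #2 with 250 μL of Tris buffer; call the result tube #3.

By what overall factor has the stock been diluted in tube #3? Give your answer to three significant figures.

1.76 × 10^3

Step 1: 1.85 mL + 13 mL = 14.85 mL total → factor 14.85/1.85 = 8.027
Step 2: 0.18 mL + 2050 μL = 2.23 mL total → factor 2.23/0.18 = 12.389
Step 3: 15 μL + 250 μL = 265 μL total → factor 265/15 = 17.667
Overall dilution factor = 8.027 × 12.389 × 17.667 = 1756.9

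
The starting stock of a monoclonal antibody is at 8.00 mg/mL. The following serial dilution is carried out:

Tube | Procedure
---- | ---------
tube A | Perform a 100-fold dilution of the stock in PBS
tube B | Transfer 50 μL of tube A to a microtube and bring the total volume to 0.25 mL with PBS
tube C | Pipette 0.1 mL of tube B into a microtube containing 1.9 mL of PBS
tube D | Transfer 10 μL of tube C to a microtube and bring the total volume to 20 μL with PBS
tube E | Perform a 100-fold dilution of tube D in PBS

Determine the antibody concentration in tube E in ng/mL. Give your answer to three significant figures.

Step 1: 100-fold → factor 100
Step 2: 50 μL brought to 0.25 mL → factor 250/50 = 5
Step 3: 0.1 mL + 1.9 mL = 2 mL total → factor 2/0.1 = 20
Step 4: 10 μL brought to 20 μL → factor 20/10 = 2
Step 5: 100-fold → factor 100
Overall dilution factor = 100 × 5 × 20 × 2 × 100 = 2 × 10^6
Final = 8.00 mg/mL / 2 × 10^6 = 4.000 × 10^-6 mg/mL = 4.00 ng/mL

4.00 ng/mL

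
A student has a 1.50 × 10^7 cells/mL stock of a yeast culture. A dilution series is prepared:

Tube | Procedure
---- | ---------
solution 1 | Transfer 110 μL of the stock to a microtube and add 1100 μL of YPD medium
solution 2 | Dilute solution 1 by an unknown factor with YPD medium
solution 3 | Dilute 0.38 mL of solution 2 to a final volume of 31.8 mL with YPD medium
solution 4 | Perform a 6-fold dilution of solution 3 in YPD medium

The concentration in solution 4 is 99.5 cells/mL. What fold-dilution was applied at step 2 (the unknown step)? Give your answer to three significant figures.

27.3-fold

Step 1: 110 μL + 1100 μL = 1210 μL total → factor 1210/110 = 11
Step 2: unknown factor x
Step 3: 0.38 mL brought to 31.8 mL → factor 31.8/0.38 = 83.684
Step 4: 6-fold → factor 6
Product of known-step factors = 5523.2
Overall factor = 1.50 × 10^7 cells/mL / (99.5 cells/mL) = 1.5075 × 10^5
x = 1.5075 × 10^5 / 5523.2 = 27.3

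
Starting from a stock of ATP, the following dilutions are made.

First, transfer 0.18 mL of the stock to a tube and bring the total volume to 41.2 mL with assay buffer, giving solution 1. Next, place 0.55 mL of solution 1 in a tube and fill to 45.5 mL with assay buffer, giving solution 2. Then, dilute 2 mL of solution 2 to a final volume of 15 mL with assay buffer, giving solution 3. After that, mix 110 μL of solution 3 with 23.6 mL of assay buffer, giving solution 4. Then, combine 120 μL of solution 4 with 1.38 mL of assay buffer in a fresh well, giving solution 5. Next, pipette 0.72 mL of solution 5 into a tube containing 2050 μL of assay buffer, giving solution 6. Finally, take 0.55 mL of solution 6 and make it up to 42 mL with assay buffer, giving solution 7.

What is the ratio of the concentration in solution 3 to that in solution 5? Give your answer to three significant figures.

Step 1: 0.18 mL brought to 41.2 mL → factor 41.2/0.18 = 228.89
Step 2: 0.55 mL brought to 45.5 mL → factor 45.5/0.55 = 82.727
Step 3: 2 mL brought to 15 mL → factor 15/2 = 7.5
Step 4: 110 μL + 23.6 mL = 23710 μL total → factor 23710/110 = 215.55
Step 5: 120 μL + 1.38 mL = 1500 μL total → factor 1500/120 = 12.5
Dilution factor to solution 3 = 1.4202 × 10^5; to solution 5 = 3.8263 × 10^8
[solution 3]/[solution 5] = (factor to solution 5)/(factor to solution 3) = 3.8263 × 10^8/1.4202 × 10^5 = 2.69 × 10^3

2.69 × 10^3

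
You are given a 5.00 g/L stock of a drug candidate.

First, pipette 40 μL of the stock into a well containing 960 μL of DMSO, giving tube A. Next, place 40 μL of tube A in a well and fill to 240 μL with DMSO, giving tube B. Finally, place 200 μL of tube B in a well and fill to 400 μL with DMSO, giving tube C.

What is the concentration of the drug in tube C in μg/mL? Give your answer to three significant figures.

16.7 μg/mL

Step 1: 40 μL + 960 μL = 1000 μL total → factor 1000/40 = 25
Step 2: 40 μL brought to 240 μL → factor 240/40 = 6
Step 3: 200 μL brought to 400 μL → factor 400/200 = 2
Overall dilution factor = 25 × 6 × 2 = 300
Final = 5.00 g/L / 300 = 0.01667 g/L = 16.7 μg/mL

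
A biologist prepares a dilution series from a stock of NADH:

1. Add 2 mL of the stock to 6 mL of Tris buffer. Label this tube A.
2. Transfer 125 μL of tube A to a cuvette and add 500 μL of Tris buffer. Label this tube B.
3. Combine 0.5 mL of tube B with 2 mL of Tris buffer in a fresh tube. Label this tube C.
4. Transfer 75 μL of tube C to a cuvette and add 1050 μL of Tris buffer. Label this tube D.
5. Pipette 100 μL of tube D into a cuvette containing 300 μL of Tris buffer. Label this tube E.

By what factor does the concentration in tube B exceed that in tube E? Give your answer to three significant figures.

300

Step 1: 2 mL + 6 mL = 8 mL total → factor 8/2 = 4
Step 2: 125 μL + 500 μL = 625 μL total → factor 625/125 = 5
Step 3: 0.5 mL + 2 mL = 2.5 mL total → factor 2.5/0.5 = 5
Step 4: 75 μL + 1050 μL = 1125 μL total → factor 1125/75 = 15
Step 5: 100 μL + 300 μL = 400 μL total → factor 400/100 = 4
Dilution factor to tube B = 20; to tube E = 6000
[tube B]/[tube E] = (factor to tube E)/(factor to tube B) = 6000/20 = 300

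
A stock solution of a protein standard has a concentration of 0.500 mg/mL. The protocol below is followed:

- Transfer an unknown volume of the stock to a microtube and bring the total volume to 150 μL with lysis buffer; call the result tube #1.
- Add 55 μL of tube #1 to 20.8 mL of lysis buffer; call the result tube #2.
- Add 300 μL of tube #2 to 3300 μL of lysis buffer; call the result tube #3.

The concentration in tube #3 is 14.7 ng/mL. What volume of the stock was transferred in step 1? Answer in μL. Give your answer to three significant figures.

20.1 μL

Step 1: v brought to 150 μL → factor = 150 μL/v
Step 2: 55 μL + 20.8 mL = 20855 μL total → factor 20855/55 = 379.18
Step 3: 300 μL + 3300 μL = 3600 μL total → factor 3600/300 = 12
Product of known-step factors = 4550.2
Overall factor = 0.500 mg/mL / (14.7 ng/mL) = 34014
Step-1 factor = 34014 / 4550.2 = 7.4752
v = 150 μL / 7.4752 = 20.1 μL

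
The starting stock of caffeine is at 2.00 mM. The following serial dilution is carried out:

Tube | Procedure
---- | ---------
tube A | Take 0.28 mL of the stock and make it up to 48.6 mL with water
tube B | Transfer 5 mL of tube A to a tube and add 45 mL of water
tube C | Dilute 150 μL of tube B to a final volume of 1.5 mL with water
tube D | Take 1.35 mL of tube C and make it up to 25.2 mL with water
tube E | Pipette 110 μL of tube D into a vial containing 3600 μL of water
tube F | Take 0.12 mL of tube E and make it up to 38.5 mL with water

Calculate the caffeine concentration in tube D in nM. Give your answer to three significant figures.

6.17 nM

Step 1: 0.28 mL brought to 48.6 mL → factor 48.6/0.28 = 173.57
Step 2: 5 mL + 45 mL = 50 mL total → factor 50/5 = 10
Step 3: 150 μL brought to 1.5 mL → factor 1500/150 = 10
Step 4: 1.35 mL brought to 25.2 mL → factor 25.2/1.35 = 18.667
Dilution factor through tube D = 173.57 × 10 × 10 × 18.667 = 3.24 × 10^5
[tube D] = 2.00 mM / 3.24 × 10^5 = 6.173 × 10^-6 mM = 6.17 nM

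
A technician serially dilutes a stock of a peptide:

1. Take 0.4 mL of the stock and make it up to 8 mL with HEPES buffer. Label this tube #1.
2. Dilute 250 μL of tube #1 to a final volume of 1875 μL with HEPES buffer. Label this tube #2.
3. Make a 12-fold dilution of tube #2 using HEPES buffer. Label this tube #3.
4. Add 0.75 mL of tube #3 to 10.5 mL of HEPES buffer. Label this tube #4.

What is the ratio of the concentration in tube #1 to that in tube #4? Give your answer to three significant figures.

Step 1: 0.4 mL brought to 8 mL → factor 8/0.4 = 20
Step 2: 250 μL brought to 1875 μL → factor 1875/250 = 7.5
Step 3: 12-fold → factor 12
Step 4: 0.75 mL + 10.5 mL = 11.25 mL total → factor 11.25/0.75 = 15
Dilution factor to tube #1 = 20; to tube #4 = 27000
[tube #1]/[tube #4] = (factor to tube #4)/(factor to tube #1) = 27000/20 = 1.35 × 10^3

1.35 × 10^3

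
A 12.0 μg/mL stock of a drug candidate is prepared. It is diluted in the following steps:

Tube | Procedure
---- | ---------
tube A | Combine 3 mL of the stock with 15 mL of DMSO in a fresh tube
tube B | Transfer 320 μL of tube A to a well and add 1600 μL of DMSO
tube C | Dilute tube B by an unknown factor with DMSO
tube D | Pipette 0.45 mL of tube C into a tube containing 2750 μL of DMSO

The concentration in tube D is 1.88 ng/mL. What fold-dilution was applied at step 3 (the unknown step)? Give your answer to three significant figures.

Step 1: 3 mL + 15 mL = 18 mL total → factor 18/3 = 6
Step 2: 320 μL + 1600 μL = 1920 μL total → factor 1920/320 = 6
Step 3: unknown factor x
Step 4: 0.45 mL + 2750 μL = 3.2 mL total → factor 3.2/0.45 = 7.1111
Product of known-step factors = 256
Overall factor = 12.0 μg/mL / (1.88 ng/mL) = 6383
x = 6383 / 256 = 24.9

24.9-fold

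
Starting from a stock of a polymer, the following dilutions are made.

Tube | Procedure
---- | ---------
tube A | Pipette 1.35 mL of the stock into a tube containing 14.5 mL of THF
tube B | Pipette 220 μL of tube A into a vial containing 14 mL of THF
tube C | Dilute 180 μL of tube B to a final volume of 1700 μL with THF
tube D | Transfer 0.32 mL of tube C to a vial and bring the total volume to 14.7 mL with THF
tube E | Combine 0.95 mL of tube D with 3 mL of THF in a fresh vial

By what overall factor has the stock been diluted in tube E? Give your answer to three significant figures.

Step 1: 1.35 mL + 14.5 mL = 15.85 mL total → factor 15.85/1.35 = 11.741
Step 2: 220 μL + 14 mL = 14220 μL total → factor 14220/220 = 64.636
Step 3: 180 μL brought to 1700 μL → factor 1700/180 = 9.4444
Step 4: 0.32 mL brought to 14.7 mL → factor 14.7/0.32 = 45.938
Step 5: 0.95 mL + 3 mL = 3.95 mL total → factor 3.95/0.95 = 4.1579
Overall dilution factor = 11.741 × 64.636 × 9.4444 × 45.938 × 4.1579 = 1.369 × 10^6

1.37 × 10^6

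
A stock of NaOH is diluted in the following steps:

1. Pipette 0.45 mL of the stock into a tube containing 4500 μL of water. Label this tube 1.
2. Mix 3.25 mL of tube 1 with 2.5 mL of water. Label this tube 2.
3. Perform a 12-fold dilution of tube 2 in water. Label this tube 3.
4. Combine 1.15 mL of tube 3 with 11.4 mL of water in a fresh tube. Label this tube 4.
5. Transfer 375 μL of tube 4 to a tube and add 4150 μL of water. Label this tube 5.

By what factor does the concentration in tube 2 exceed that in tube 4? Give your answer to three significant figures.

131

Step 1: 0.45 mL + 4500 μL = 4.95 mL total → factor 4.95/0.45 = 11
Step 2: 3.25 mL + 2.5 mL = 5.75 mL total → factor 5.75/3.25 = 1.7692
Step 3: 12-fold → factor 12
Step 4: 1.15 mL + 11.4 mL = 12.55 mL total → factor 12.55/1.15 = 10.913
Dilution factor to tube 2 = 19.462; to tube 4 = 2548.6
[tube 2]/[tube 4] = (factor to tube 4)/(factor to tube 2) = 2548.6/19.462 = 131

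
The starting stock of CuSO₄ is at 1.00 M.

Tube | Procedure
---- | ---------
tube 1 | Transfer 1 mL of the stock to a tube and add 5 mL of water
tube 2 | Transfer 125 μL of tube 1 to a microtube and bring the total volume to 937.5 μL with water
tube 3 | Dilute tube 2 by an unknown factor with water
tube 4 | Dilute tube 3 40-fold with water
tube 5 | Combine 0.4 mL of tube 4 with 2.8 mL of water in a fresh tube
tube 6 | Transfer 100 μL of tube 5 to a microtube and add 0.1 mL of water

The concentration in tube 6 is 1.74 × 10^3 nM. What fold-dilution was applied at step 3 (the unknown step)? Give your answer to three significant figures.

Step 1: 1 mL + 5 mL = 6 mL total → factor 6/1 = 6
Step 2: 125 μL brought to 937.5 μL → factor 937.5/125 = 7.5
Step 3: unknown factor x
Step 4: 40-fold → factor 40
Step 5: 0.4 mL + 2.8 mL = 3.2 mL total → factor 3.2/0.4 = 8
Step 6: 100 μL + 0.1 mL = 200 μL total → factor 200/100 = 2
Product of known-step factors = 28800
Overall factor = 1.00 M / (1.74 × 10^3 nM) = 5.7471 × 10^5
x = 5.7471 × 10^5 / 28800 = 20.0

20.0-fold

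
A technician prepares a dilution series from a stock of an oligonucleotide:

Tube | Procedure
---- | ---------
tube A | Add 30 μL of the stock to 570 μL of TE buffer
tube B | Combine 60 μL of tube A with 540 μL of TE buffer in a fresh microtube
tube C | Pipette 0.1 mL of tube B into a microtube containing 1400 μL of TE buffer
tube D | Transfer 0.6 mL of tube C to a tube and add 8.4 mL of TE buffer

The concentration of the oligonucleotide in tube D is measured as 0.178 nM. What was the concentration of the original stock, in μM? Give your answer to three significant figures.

Step 1: 30 μL + 570 μL = 600 μL total → factor 600/30 = 20
Step 2: 60 μL + 540 μL = 600 μL total → factor 600/60 = 10
Step 3: 0.1 mL + 1400 μL = 1.5 mL total → factor 1.5/0.1 = 15
Step 4: 0.6 mL + 8.4 mL = 9 mL total → factor 9/0.6 = 15
Overall dilution factor = 20 × 10 × 15 × 15 = 45000
Stock = 0.178 nM × 45000 = 8010 nM = 8.01 μM

8.01 μM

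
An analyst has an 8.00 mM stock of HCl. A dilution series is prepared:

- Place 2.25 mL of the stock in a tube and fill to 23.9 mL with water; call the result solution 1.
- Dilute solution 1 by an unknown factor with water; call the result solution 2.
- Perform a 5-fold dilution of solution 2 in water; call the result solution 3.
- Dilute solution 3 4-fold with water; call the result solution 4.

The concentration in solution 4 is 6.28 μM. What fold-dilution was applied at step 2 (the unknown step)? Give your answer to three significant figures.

6.00-fold

Step 1: 2.25 mL brought to 23.9 mL → factor 23.9/2.25 = 10.622
Step 2: unknown factor x
Step 3: 5-fold → factor 5
Step 4: 4-fold → factor 4
Product of known-step factors = 212.44
Overall factor = 8.00 mM / (6.28 μM) = 1273.9
x = 1273.9 / 212.44 = 6.00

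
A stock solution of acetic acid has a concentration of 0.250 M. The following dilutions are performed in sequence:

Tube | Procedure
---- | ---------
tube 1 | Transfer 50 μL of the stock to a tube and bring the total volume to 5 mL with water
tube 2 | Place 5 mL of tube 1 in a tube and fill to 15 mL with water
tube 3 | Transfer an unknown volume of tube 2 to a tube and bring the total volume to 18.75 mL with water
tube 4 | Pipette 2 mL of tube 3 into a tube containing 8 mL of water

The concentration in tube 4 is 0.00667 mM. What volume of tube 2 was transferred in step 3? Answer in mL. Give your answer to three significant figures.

Step 1: 50 μL brought to 5 mL → factor 5000/50 = 100
Step 2: 5 mL brought to 15 mL → factor 15/5 = 3
Step 3: v brought to 18.75 mL → factor = 18.75 mL/v
Step 4: 2 mL + 8 mL = 10 mL total → factor 10/2 = 5
Product of known-step factors = 1500
Overall factor = 0.250 M / (0.00667 mM) = 37481
Step-3 factor = 37481 / 1500 = 24.988
v = 18.75 mL / 24.988 = 0.750 mL

0.750 mL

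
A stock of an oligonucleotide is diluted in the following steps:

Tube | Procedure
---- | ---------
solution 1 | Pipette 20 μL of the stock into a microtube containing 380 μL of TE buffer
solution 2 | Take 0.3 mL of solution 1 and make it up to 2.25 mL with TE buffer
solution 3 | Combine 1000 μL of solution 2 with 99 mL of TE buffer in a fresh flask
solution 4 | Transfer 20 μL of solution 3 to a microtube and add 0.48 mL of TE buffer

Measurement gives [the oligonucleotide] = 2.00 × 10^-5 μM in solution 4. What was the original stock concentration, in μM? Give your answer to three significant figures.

7.50 μM

Step 1: 20 μL + 380 μL = 400 μL total → factor 400/20 = 20
Step 2: 0.3 mL brought to 2.25 mL → factor 2.25/0.3 = 7.5
Step 3: 1000 μL + 99 mL = 1 × 10^5 μL total → factor 1 × 10^5/1000 = 100
Step 4: 20 μL + 0.48 mL = 500 μL total → factor 500/20 = 25
Overall dilution factor = 20 × 7.5 × 100 × 25 = 3.75 × 10^5
Stock = 2.00 × 10^-5 μM × 3.75 × 10^5 = 7.50 μM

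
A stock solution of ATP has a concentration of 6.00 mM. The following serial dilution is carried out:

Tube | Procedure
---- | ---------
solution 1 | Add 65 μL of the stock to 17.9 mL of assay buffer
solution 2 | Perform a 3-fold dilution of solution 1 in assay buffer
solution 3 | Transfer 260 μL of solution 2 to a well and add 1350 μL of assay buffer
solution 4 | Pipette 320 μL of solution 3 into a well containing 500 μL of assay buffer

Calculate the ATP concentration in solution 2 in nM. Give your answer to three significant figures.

Step 1: 65 μL + 17.9 mL = 17965 μL total → factor 17965/65 = 276.38
Step 2: 3-fold → factor 3
Dilution factor through solution 2 = 276.38 × 3 = 829.15
[solution 2] = 6.00 mM / 829.15 = 0.007236 mM = 7.24 × 10^3 nM

7.24 × 10^3 nM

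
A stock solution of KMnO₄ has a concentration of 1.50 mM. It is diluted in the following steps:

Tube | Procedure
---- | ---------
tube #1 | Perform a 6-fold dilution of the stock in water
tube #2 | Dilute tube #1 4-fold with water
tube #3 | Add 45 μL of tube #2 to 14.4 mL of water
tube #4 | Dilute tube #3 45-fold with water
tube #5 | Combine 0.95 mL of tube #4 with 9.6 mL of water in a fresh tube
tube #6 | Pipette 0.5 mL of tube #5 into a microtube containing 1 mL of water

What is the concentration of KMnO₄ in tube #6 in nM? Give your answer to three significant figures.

0.130 nM

Step 1: 6-fold → factor 6
Step 2: 4-fold → factor 4
Step 3: 45 μL + 14.4 mL = 14445 μL total → factor 14445/45 = 321
Step 4: 45-fold → factor 45
Step 5: 0.95 mL + 9.6 mL = 10.55 mL total → factor 10.55/0.95 = 11.105
Step 6: 0.5 mL + 1 mL = 1.5 mL total → factor 1.5/0.5 = 3
Overall dilution factor = 6 × 4 × 321 × 45 × 11.105 × 3 = 1.155 × 10^7
Final = 1.50 mM / 1.155 × 10^7 = 1.299 × 10^-7 mM = 0.130 nM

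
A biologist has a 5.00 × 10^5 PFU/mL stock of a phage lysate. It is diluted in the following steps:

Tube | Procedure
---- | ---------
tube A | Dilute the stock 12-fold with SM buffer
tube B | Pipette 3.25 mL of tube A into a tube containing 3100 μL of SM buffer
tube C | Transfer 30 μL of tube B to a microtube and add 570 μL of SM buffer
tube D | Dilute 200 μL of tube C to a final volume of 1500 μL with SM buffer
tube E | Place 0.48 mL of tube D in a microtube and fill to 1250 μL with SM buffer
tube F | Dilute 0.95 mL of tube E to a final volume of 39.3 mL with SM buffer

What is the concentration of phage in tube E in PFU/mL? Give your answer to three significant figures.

54.6 PFU/mL

Step 1: 12-fold → factor 12
Step 2: 3.25 mL + 3100 μL = 6.35 mL total → factor 6.35/3.25 = 1.9538
Step 3: 30 μL + 570 μL = 600 μL total → factor 600/30 = 20
Step 4: 200 μL brought to 1500 μL → factor 1500/200 = 7.5
Step 5: 0.48 mL brought to 1250 μL → factor 1.25/0.48 = 2.6042
Dilution factor through tube E = 12 × 1.9538 × 20 × 7.5 × 2.6042 = 9158.7
[tube E] = 5.00 × 10^5 PFU/mL / 9158.7 = 54.6 PFU/mL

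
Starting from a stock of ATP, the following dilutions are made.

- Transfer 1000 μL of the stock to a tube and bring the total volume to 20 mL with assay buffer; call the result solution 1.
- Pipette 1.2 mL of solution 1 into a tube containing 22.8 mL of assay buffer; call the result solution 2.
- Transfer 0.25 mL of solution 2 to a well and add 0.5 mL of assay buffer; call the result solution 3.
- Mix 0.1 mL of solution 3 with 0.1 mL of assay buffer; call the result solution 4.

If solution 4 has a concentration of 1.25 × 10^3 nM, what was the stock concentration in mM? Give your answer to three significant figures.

3.00 mM

Step 1: 1000 μL brought to 20 mL → factor 20000/1000 = 20
Step 2: 1.2 mL + 22.8 mL = 24 mL total → factor 24/1.2 = 20
Step 3: 0.25 mL + 0.5 mL = 0.75 mL total → factor 0.75/0.25 = 3
Step 4: 0.1 mL + 0.1 mL = 0.2 mL total → factor 0.2/0.1 = 2
Overall dilution factor = 20 × 20 × 3 × 2 = 2400
Stock = 1.25 × 10^3 nM × 2400 = 3.000 × 10^6 nM = 3.00 mM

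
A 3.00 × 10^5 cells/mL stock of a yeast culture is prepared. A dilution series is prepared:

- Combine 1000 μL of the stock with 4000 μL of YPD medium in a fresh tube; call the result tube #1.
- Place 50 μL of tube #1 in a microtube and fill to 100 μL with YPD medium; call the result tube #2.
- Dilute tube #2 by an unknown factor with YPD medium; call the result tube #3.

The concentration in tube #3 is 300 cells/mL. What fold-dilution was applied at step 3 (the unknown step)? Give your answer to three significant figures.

Step 1: 1000 μL + 4000 μL = 5000 μL total → factor 5000/1000 = 5
Step 2: 50 μL brought to 100 μL → factor 100/50 = 2
Step 3: unknown factor x
Product of known-step factors = 10
Overall factor = 3.00 × 10^5 cells/mL / (300 cells/mL) = 1000
x = 1000 / 10 = 100

100-fold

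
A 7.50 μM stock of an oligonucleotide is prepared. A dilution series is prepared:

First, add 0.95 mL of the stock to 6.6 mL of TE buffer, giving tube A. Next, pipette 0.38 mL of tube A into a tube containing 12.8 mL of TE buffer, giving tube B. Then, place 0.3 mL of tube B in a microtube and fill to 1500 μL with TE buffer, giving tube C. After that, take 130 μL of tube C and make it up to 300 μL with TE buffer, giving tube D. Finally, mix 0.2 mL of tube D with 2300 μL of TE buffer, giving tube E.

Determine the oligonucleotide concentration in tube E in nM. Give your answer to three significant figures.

Step 1: 0.95 mL + 6.6 mL = 7.55 mL total → factor 7.55/0.95 = 7.9474
Step 2: 0.38 mL + 12.8 mL = 13.18 mL total → factor 13.18/0.38 = 34.684
Step 3: 0.3 mL brought to 1500 μL → factor 1.5/0.3 = 5
Step 4: 130 μL brought to 300 μL → factor 300/130 = 2.3077
Step 5: 0.2 mL + 2300 μL = 2.5 mL total → factor 2.5/0.2 = 12.5
Overall dilution factor = 7.9474 × 34.684 × 5 × 2.3077 × 12.5 = 39757
Final = 7.50 μM / 39757 = 0.0001886 μM = 0.189 nM

0.189 nM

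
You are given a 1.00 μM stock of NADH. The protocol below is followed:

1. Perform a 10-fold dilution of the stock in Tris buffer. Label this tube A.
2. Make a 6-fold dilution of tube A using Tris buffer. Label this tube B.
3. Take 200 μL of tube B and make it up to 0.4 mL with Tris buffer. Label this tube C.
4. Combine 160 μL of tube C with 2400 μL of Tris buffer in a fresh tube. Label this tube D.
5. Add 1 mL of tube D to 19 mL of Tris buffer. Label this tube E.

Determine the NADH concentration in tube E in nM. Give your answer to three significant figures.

Step 1: 10-fold → factor 10
Step 2: 6-fold → factor 6
Step 3: 200 μL brought to 0.4 mL → factor 400/200 = 2
Step 4: 160 μL + 2400 μL = 2560 μL total → factor 2560/160 = 16
Step 5: 1 mL + 19 mL = 20 mL total → factor 20/1 = 20
Overall dilution factor = 10 × 6 × 2 × 16 × 20 = 38400
Final = 1.00 μM / 38400 = 2.604 × 10^-5 μM = 0.0260 nM

0.0260 nM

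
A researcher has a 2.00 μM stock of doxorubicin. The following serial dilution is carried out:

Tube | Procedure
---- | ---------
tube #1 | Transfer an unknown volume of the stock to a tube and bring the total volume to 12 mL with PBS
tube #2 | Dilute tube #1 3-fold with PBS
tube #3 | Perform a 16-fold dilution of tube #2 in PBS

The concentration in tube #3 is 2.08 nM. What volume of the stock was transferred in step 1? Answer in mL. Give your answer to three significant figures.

0.599 mL

Step 1: v brought to 12 mL → factor = 12 mL/v
Step 2: 3-fold → factor 3
Step 3: 16-fold → factor 16
Product of known-step factors = 48
Overall factor = 2.00 μM / (2.08 nM) = 961.54
Step-1 factor = 961.54 / 48 = 20.032
v = 12 mL / 20.032 = 0.599 mL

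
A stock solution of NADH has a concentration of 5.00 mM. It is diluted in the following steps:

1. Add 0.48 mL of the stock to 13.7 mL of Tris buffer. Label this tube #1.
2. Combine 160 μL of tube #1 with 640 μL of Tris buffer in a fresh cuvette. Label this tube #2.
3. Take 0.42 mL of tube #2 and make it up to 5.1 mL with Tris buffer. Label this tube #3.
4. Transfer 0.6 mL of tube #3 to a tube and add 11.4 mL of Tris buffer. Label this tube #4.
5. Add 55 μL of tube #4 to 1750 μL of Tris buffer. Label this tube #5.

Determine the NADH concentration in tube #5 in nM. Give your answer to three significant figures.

Step 1: 0.48 mL + 13.7 mL = 14.18 mL total → factor 14.18/0.48 = 29.542
Step 2: 160 μL + 640 μL = 800 μL total → factor 800/160 = 5
Step 3: 0.42 mL brought to 5.1 mL → factor 5.1/0.42 = 12.143
Step 4: 0.6 mL + 11.4 mL = 12 mL total → factor 12/0.6 = 20
Step 5: 55 μL + 1750 μL = 1805 μL total → factor 1805/55 = 32.818
Overall dilution factor = 29.542 × 5 × 12.143 × 20 × 32.818 = 1.1773 × 10^6
Final = 5.00 mM / 1.1773 × 10^6 = 4.247 × 10^-6 mM = 4.25 nM

4.25 nM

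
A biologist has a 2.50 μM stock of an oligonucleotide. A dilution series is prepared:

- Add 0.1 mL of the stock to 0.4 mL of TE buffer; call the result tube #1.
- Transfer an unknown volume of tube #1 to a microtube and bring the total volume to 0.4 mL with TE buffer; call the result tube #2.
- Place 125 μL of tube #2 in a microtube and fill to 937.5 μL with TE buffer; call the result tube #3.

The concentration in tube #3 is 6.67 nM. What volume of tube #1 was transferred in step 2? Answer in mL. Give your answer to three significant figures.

0.0400 mL

Step 1: 0.1 mL + 0.4 mL = 0.5 mL total → factor 0.5/0.1 = 5
Step 2: v brought to 0.4 mL → factor = 0.4 mL/v
Step 3: 125 μL brought to 937.5 μL → factor 937.5/125 = 7.5
Product of known-step factors = 37.5
Overall factor = 2.50 μM / (6.67 nM) = 374.81
Step-2 factor = 374.81 / 37.5 = 9.995
v = 0.4 mL / 9.995 = 0.0400 mL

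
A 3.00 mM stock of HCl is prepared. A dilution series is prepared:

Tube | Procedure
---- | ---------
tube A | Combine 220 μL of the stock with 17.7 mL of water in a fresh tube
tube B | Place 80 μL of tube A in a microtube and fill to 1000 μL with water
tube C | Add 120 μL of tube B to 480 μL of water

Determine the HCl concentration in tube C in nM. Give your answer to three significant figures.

589 nM

Step 1: 220 μL + 17.7 mL = 17920 μL total → factor 17920/220 = 81.455
Step 2: 80 μL brought to 1000 μL → factor 1000/80 = 12.5
Step 3: 120 μL + 480 μL = 600 μL total → factor 600/120 = 5
Overall dilution factor = 81.455 × 12.5 × 5 = 5090.9
Final = 3.00 mM / 5090.9 = 0.0005893 mM = 589 nM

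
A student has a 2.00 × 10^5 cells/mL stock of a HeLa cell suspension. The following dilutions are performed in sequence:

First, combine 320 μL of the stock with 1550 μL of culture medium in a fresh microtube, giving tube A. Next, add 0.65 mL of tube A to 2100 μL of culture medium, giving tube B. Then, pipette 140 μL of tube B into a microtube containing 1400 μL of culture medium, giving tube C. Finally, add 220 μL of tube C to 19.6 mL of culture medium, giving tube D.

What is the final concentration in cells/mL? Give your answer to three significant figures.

Step 1: 320 μL + 1550 μL = 1870 μL total → factor 1870/320 = 5.8438
Step 2: 0.65 mL + 2100 μL = 2.75 mL total → factor 2.75/0.65 = 4.2308
Step 3: 140 μL + 1400 μL = 1540 μL total → factor 1540/140 = 11
Step 4: 220 μL + 19.6 mL = 19820 μL total → factor 19820/220 = 90.091
Overall dilution factor = 5.8438 × 4.2308 × 11 × 90.091 = 24501
Final = 2.00 × 10^5 cells/mL / 24501 = 8.16 cells/mL

8.16 cells/mL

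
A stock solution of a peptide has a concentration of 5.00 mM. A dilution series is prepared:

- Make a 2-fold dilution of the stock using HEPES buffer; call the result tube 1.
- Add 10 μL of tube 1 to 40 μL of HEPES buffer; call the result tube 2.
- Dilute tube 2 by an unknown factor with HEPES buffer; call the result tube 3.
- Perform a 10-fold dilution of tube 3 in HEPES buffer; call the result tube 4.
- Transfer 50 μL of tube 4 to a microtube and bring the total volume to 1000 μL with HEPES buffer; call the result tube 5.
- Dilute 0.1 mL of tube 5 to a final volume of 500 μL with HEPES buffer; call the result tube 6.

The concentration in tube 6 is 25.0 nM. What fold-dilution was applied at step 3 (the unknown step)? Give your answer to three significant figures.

Step 1: 2-fold → factor 2
Step 2: 10 μL + 40 μL = 50 μL total → factor 50/10 = 5
Step 3: unknown factor x
Step 4: 10-fold → factor 10
Step 5: 50 μL brought to 1000 μL → factor 1000/50 = 20
Step 6: 0.1 mL brought to 500 μL → factor 0.5/0.1 = 5
Product of known-step factors = 10000
Overall factor = 5.00 mM / (25.0 nM) = 2 × 10^5
x = 2 × 10^5 / 10000 = 20.0

20.0-fold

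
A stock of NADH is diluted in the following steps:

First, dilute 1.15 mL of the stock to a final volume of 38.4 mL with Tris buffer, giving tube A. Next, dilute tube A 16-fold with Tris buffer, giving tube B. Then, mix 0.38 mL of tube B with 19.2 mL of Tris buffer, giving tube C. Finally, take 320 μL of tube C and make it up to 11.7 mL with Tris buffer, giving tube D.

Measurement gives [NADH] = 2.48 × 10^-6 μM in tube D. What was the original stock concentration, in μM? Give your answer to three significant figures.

2.50 μM

Step 1: 1.15 mL brought to 38.4 mL → factor 38.4/1.15 = 33.391
Step 2: 16-fold → factor 16
Step 3: 0.38 mL + 19.2 mL = 19.58 mL total → factor 19.58/0.38 = 51.526
Step 4: 320 μL brought to 11.7 mL → factor 11700/320 = 36.562
Overall dilution factor = 33.391 × 16 × 51.526 × 36.562 = 1.0065 × 10^6
Stock = 2.48 × 10^-6 μM × 1.0065 × 10^6 = 2.50 μM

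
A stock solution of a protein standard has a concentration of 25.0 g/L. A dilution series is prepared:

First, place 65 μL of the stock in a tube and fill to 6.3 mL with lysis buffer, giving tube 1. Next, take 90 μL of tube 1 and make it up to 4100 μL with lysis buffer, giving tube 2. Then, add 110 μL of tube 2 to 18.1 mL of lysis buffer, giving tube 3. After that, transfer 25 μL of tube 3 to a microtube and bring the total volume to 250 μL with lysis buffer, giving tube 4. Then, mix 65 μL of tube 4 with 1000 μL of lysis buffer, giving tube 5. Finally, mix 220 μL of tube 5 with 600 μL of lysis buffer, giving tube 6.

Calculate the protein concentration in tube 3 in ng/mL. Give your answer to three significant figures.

34.2 ng/mL

Step 1: 65 μL brought to 6.3 mL → factor 6300/65 = 96.923
Step 2: 90 μL brought to 4100 μL → factor 4100/90 = 45.556
Step 3: 110 μL + 18.1 mL = 18210 μL total → factor 18210/110 = 165.55
Dilution factor through tube 3 = 96.923 × 45.556 × 165.55 = 7.3095 × 10^5
[tube 3] = 25.0 g/L / 7.3095 × 10^5 = 3.420 × 10^-5 g/L = 34.2 ng/mL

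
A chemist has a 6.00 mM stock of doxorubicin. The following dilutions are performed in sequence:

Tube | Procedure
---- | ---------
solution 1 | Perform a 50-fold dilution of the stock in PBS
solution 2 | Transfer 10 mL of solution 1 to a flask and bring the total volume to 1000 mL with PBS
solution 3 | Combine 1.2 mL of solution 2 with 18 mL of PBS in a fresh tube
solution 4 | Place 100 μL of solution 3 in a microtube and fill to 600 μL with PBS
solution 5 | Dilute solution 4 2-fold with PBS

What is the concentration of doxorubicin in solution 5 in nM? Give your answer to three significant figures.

6.25 nM

Step 1: 50-fold → factor 50
Step 2: 10 mL brought to 1000 mL → factor 1000/10 = 100
Step 3: 1.2 mL + 18 mL = 19.2 mL total → factor 19.2/1.2 = 16
Step 4: 100 μL brought to 600 μL → factor 600/100 = 6
Step 5: 2-fold → factor 2
Overall dilution factor = 50 × 100 × 16 × 6 × 2 = 9.6 × 10^5
Final = 6.00 mM / 9.6 × 10^5 = 6.250 × 10^-6 mM = 6.25 nM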